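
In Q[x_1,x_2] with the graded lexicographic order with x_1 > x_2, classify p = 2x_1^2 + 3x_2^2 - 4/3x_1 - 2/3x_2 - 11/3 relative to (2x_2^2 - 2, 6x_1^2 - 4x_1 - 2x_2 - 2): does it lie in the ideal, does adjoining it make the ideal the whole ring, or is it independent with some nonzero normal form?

2x_1^2 + 3x_2^2 - 4/3x_1 - 2/3x_2 - 11/3 lies in I (it reduces to 0).

First compute the reduced Gröbner basis of I by Buchberger's algorithm.
f_1 = 2x_2^2 - 2, LT = x_2^2.
f_2 = 6x_1^2 - 4x_1 - 2x_2 - 2, LT = x_1^2.

S(f_1,f_2): leading monomials are coprime, so the S-polynomial reduces to 0 (Buchberger's first criterion).
Every S-polynomial of the final basis reduces to 0, so we have a Gröbner basis.
Inter-reduce: drop elements whose leading term is divisible by another's, tail-reduce, and make monic.
Reduced Gröbner basis: {x_1^2 - 2/3x_1 - 1/3x_2 - 1/3, x_2^2 - 1}.
Label its elements g_1 = x_1^2 - 2/3x_1 - 1/3x_2 - 1/3, g_2 = x_2^2 - 1.

Reduce p = 2x_1^2 + 3x_2^2 - 4/3x_1 - 2/3x_2 - 11/3 modulo G:
  leading term x_1^2: subtract (2)·g_1 from 2x_1^2 + 3x_2^2 - 4/3x_1 - 2/3x_2 - 11/3 → 3x_2^2 - 3
  leading term x_2^2: subtract (3)·g_2 from 3x_2^2 - 3 → 0
  normal form = 0.
Since the normal form is 0, p ∈ I.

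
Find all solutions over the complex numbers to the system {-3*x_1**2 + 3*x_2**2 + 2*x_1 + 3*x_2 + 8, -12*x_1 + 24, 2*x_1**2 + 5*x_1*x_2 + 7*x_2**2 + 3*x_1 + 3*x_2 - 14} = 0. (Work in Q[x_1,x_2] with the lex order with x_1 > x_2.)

Compute a lex Gröbner basis by Buchberger's algorithm.
f_1 = -3*x_1**2 + 2*x_1 + 3*x_2**2 + 3*x_2 + 8, LT = x_1**2.
f_2 = -12*x_1 + 24, LT = x_1.
f_3 = 2*x_1**2 + 5*x_1*x_2 + 3*x_1 + 7*x_2**2 + 3*x_2 - 14, LT = x_1**2.

S(f_1,f_2): lcm = x_1**2. S = 4/3*x_1 - x_2**2 - x_2 - 8/3.
  reduce S modulo (f_1, f_2, f_3):
  remainder -x_2**2 - x_2 ≠ 0; add h_4 = -x_2**2 - x_2 to the basis.

S(f_1,f_3): lcm = x_1**2. S = -5/2*x_1*x_2 - 13/6*x_1 - 9/2*x_2**2 - 5/2*x_2 + 13/3.
  reduce S modulo (f_1, f_2, f_3, h_4):
  remainder -3*x_2 ≠ 0; add h_5 = -3*x_2 to the basis.

The other S-polynomials (S(f_2,f_3), S(f_1,h_4), S(f_2,h_4), S(f_3,h_4), S(f_1,h_5), S(f_2,h_5), S(f_3,h_5), S(h_4,h_5)) all reduce to 0 modulo the current basis, so we have a Gröbner basis.
Inter-reduce: drop elements whose leading term is divisible by another's, tail-reduce, and make monic.
Reduced Gröbner basis: {x_1 - 2, x_2}.

A lex Gröbner basis eliminates variables successively. Here x_2 depends only on x_2, with roots {0}; lifting each root through the earlier basis elements recovers the full solutions.
  x_2 = 0: the earlier basis element becomes x_1 - 2 = 0, giving x_1 = 2 — point (2, 0).
Zero-dimensionality of the ideal guarantees finitely many solutions over ℂ.

{(2, 0)}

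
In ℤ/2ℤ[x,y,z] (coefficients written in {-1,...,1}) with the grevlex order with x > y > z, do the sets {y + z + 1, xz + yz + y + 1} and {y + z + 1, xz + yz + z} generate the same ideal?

Since reduced Gröbner bases are canonical representatives of ideals under a given ordering, it suffices to compute and compare them.
Buchberger on the first generating set:
f_1 = y + z + 1, LT = y.
f_2 = xz + yz + y + 1, LT = xz.

S(f_1,f_2): leading monomials are coprime, so the S-polynomial reduces to 0 (Buchberger's first criterion).
Every S-polynomial of the final basis reduces to 0, so we have a Gröbner basis.
Inter-reduce: drop elements whose leading term is divisible by another's, tail-reduce, and make monic.
Reduced Gröbner basis: {xz + z², y + z + 1}.

Buchberger on the second generating set:
h_1 = y + z + 1, LT = y.
h_2 = xz + yz + z, LT = xz.

S(h_1,h_2): leading monomials are coprime, so the S-polynomial reduces to 0 (Buchberger's first criterion).
Every S-polynomial of the final basis reduces to 0, so we have a Gröbner basis.
Inter-reduce: drop elements whose leading term is divisible by another's, tail-reduce, and make monic.
Reduced Gröbner basis: {xz + z², y + z + 1}.

Same reduced basis, so the two generating sets span the same ideal.

Yes, the ideals are equal.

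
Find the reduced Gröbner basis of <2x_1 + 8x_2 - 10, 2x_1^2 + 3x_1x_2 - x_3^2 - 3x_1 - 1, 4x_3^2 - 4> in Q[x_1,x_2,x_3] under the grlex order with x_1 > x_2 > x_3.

G = {x_2^2 - 53/20x_2 + 33/20, x_3^2 - 1, x_1 + 4x_2 - 5}

f_1 = 2x_1 + 8x_2 - 10, LT = x_1.
f_2 = 2x_1^2 + 3x_1x_2 - x_3^2 - 3x_1 - 1, LT = x_1^2.
f_3 = 4x_3^2 - 4, LT = x_3^2.

S(f_1,f_2): lcm = x_1^2. S = 5/2x_1x_2 + 1/2x_3^2 - 7/2x_1 + 1/2.
  leading term x_1x_2: subtract (5/4x_2)·f_1 from 5/2x_1x_2 + 1/2x_3^2 - 7/2x_1 + 1/2 → -10x_2^2 + 1/2x_3^2 - 7/2x_1 + 25/2x_2 + 1/2
  leading term x_2^2: no divisor's leading term divides it; move -10x_2^2 to the remainder.
  leading term x_3^2: subtract (1/8)·f_3 from 1/2x_3^2 - 7/2x_1 + 25/2x_2 + 1/2 → -7/2x_1 + 25/2x_2 + 1
  leading term x_1: subtract (-7/4)·f_1 from -7/2x_1 + 25/2x_2 + 1 → 53/2x_2 - 33/2
  leading term x_2: no divisor's leading term divides it; move 53/2x_2 to the remainder.
  leading term 1: no divisor's leading term divides it; move -33/2 to the remainder.
  remainder -10x_2^2 + 53/2x_2 - 33/2 ≠ 0; add g_4 = -10x_2^2 + 53/2x_2 - 33/2 to the basis.

The other S-polynomials (S(f_1,f_3), S(f_2,f_3), S(f_1,g_4), S(f_2,g_4), S(f_3,g_4)) all reduce to 0 modulo the current basis, so we have a Gröbner basis.
Inter-reduce: drop elements whose leading term is divisible by another's, tail-reduce, and make monic.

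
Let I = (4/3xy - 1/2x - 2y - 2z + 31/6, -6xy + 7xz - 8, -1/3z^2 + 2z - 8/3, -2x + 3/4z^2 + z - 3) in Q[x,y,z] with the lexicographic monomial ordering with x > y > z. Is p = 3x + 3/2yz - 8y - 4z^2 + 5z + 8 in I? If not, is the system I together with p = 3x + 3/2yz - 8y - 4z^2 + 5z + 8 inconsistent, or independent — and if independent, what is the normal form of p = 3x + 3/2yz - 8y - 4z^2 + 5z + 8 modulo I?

3x + 3/2yz - 8y - 4z^2 + 5z + 8 lies in I (it reduces to 0).

First compute the reduced Gröbner basis of I by Buchberger's algorithm.
f_1 = 4/3xy - 1/2x - 2y - 2z + 31/6, LT = xy.
f_2 = -6xy + 7xz - 8, LT = xy.
f_3 = -1/3z^2 + 2z - 8/3, LT = z^2.
f_4 = -2x + 3/4z^2 + z - 3, LT = x.

S(f_1,f_2): lcm = xy. S = 7/6xz - 3/8x - 3/2y - 3/2z + 61/24.
  leading term xz: subtract (-7/12z)·f_4 from 7/6xz - 3/8x - 3/2y - 3/2z + 61/24 → -3/8x - 3/2y + 7/16z^3 + 7/12z^2 - 13/4z + 61/24
  leading term x: subtract (3/16)·f_4 from -3/8x - 3/2y + 7/16z^3 + 7/12z^2 - 13/4z + 61/24 → -3/2y + 7/16z^3 + 85/192z^2 - 55/16z + 149/48
  leading term y: no divisor's leading term divides it; move -3/2y to the remainder.
  leading term z^3: subtract (-21/16z)·f_3 from 7/16z^3 + 85/192z^2 - 55/16z + 149/48 → 589/192z^2 - 111/16z + 149/48
  leading term z^2: subtract (-589/64)·f_3 from 589/192z^2 - 111/16z + 149/48 → 367/32z - 343/16
  leading term z: no divisor's leading term divides it; move 367/32z to the remainder.
  leading term 1: no divisor's leading term divides it; move -343/16 to the remainder.
  remainder -3/2y + 367/32z - 343/16 ≠ 0; add h_5 = -3/2y + 367/32z - 343/16 to the basis.

S(f_1,f_3): leading monomials are coprime, so the S-polynomial reduces to 0 (Buchberger's first criterion).
S(f_1,f_4): lcm = xy. S = -3/8x + 3/8yz^2 + 1/2yz - 3y - 3/2z + 31/8.
  leading term x: subtract (3/16)·f_4 from -3/8x + 3/8yz^2 + 1/2yz - 3y - 3/2z + 31/8 → 3/8yz^2 + 1/2yz - 3y - 9/64z^2 - 27/16z + 71/16
  leading term yz^2: subtract (-9/8y)·f_3 from 3/8yz^2 + 1/2yz - 3y - 9/64z^2 - 27/16z + 71/16 → 11/4yz - 6y - 9/64z^2 - 27/16z + 71/16
  leading term yz: subtract (-11/6z)·h_5 from 11/4yz - 6y - 9/64z^2 - 27/16z + 71/16 → -6y + 2005/96z^2 - 3935/96z + 71/16
  leading term y: subtract (4)·h_5 from -6y + 2005/96z^2 - 3935/96z + 71/16 → 2005/96z^2 - 8339/96z + 1443/16
  leading term z^2: subtract (-2005/32)·f_3 from 2005/96z^2 - 8339/96z + 1443/16 → 3691/96z - 3691/48
  leading term z: no divisor's leading term divides it; move 3691/96z to the remainder.
  leading term 1: no divisor's leading term divides it; move -3691/48 to the remainder.
  remainder 3691/96z - 3691/48 ≠ 0; add h_6 = 3691/96z - 3691/48 to the basis.

S(f_2,f_3): leading monomials are coprime, so the S-polynomial reduces to 0 (Buchberger's first criterion).
S(f_2,f_4): lcm = xy. S = -7/6xz + 3/8yz^2 + 1/2yz - 3/2y + 4/3.
  leading term xz: subtract (7/12z)·f_4 from -7/6xz + 3/8yz^2 + 1/2yz - 3/2y + 4/3 → 3/8yz^2 + 1/2yz - 3/2y - 7/16z^3 - 7/12z^2 + 7/4z + 4/3
  leading term yz^2: subtract (-9/8y)·f_3 from 3/8yz^2 + 1/2yz - 3/2y - 7/16z^3 - 7/12z^2 + 7/4z + 4/3 → 11/4yz - 9/2y - 7/16z^3 - 7/12z^2 + 7/4z + 4/3
  leading term yz: subtract (-11/6z)·h_5 from 11/4yz - 9/2y - 7/16z^3 - 7/12z^2 + 7/4z + 4/3 → -9/2y - 7/16z^3 + 3925/192z^2 - 3605/96z + 4/3
  leading term y: subtract (3)·h_5 from -9/2y - 7/16z^3 + 3925/192z^2 - 3605/96z + 4/3 → -7/16z^3 + 3925/192z^2 - 1727/24z + 3151/48
  leading term z^3: subtract (21/16z)·f_3 from -7/16z^3 + 3925/192z^2 - 1727/24z + 3151/48 → 3421/192z^2 - 1643/24z + 3151/48
  leading term z^2: subtract (-3421/64)·f_3 from 3421/192z^2 - 1643/24z + 3151/48 → 3691/96z - 3691/48
  leading term z: subtract (1)·h_6 from 3691/96z - 3691/48 → 0
  remainder 0.

S(f_3,f_4): leading monomials are coprime, so the S-polynomial reduces to 0 (Buchberger's first criterion).
S(f_1,h_5): lcm = xy. S = 367/48xz - 44/3x - 3/2y - 3/2z + 31/8.
  leading term xz: subtract (-367/96z)·f_4 from 367/48xz - 44/3x - 3/2y - 3/2z + 31/8 → -44/3x - 3/2y + 367/128z^3 + 367/96z^2 - 415/32z + 31/8
  leading term x: subtract (22/3)·f_4 from -44/3x - 3/2y + 367/128z^3 + 367/96z^2 - 415/32z + 31/8 → -3/2y + 367/128z^3 - 161/96z^2 - 1949/96z + 207/8
  leading term y: subtract (1)·h_5 from -3/2y + 367/128z^3 - 161/96z^2 - 1949/96z + 207/8 → 367/128z^3 - 161/96z^2 - 1525/48z + 757/16
  leading term z^3: subtract (-1101/128z)·f_3 from 367/128z^3 - 161/96z^2 - 1525/48z + 757/16 → 2981/192z^2 - 1313/24z + 757/16
  leading term z^2: subtract (-2981/64)·f_3 from 2981/192z^2 - 1313/24z + 757/16 → 3691/96z - 3691/48
  leading term z: subtract (1)·h_6 from 3691/96z - 3691/48 → 0
  remainder 0.

S(f_2,h_5): lcm = xy. S = 311/48xz - 343/24x + 4/3.
  leading term xz: subtract (-311/96z)·f_4 from 311/48xz - 343/24x + 4/3 → -343/24x + 311/128z^3 + 311/96z^2 - 311/32z + 4/3
  leading term x: subtract (343/48)·f_4 from -343/24x + 311/128z^3 + 311/96z^2 - 311/32z + 4/3 → 311/128z^3 - 407/192z^2 - 1619/96z + 1093/48
  leading term z^3: subtract (-933/128z)·f_3 from 311/128z^3 - 407/192z^2 - 1619/96z + 1093/48 → 299/24z^2 - 3485/96z + 1093/48
  leading term z^2: subtract (-299/8)·f_3 from 299/24z^2 - 3485/96z + 1093/48 → 3691/96z - 3691/48
  leading term z: subtract (1)·h_6 from 3691/96z - 3691/48 → 0
  remainder 0.

S(f_3,h_5): leading monomials are coprime, so the S-polynomial reduces to 0 (Buchberger's first criterion).
S(f_4,h_5): leading monomials are coprime, so the S-polynomial reduces to 0 (Buchberger's first criterion).
S(f_1,h_6): leading monomials are coprime, so the S-polynomial reduces to 0 (Buchberger's first criterion).
S(f_2,h_6): leading monomials are coprime, so the S-polynomial reduces to 0 (Buchberger's first criterion).
S(f_3,h_6): lcm = z^2. S = -4z + 8.
  leading term z: subtract (-384/3691)·h_6 from -4z + 8 → 0
  remainder 0.

S(f_4,h_6): leading monomials are coprime, so the S-polynomial reduces to 0 (Buchberger's first criterion).
S(h_5,h_6): leading monomials are coprime, so the S-polynomial reduces to 0 (Buchberger's first criterion).
Every S-polynomial of the final basis reduces to 0, so we have a Gröbner basis.
Inter-reduce: drop elements whose leading term is divisible by another's, tail-reduce, and make monic.
Reduced Gröbner basis: {x - 1, y - 1, z - 2}.
Label its elements g_1 = x - 1, g_2 = y - 1, g_3 = z - 2.

Reduce p = 3x + 3/2yz - 8y - 4z^2 + 5z + 8 modulo G:
  leading term x: subtract (3)·g_1 from 3x + 3/2yz - 8y - 4z^2 + 5z + 8 → 3/2yz - 8y - 4z^2 + 5z + 11
  leading term yz: subtract (3/2z)·g_2 from 3/2yz - 8y - 4z^2 + 5z + 11 → -8y - 4z^2 + 13/2z + 11
  leading term y: subtract (-8)·g_2 from -8y - 4z^2 + 13/2z + 11 → -4z^2 + 13/2z + 3
  leading term z^2: subtract (-4z)·g_3 from -4z^2 + 13/2z + 3 → -3/2z + 3
  leading term z: subtract (-3/2)·g_3 from -3/2z + 3 → 0
  normal form = 0.
Since the normal form is 0, p ∈ I.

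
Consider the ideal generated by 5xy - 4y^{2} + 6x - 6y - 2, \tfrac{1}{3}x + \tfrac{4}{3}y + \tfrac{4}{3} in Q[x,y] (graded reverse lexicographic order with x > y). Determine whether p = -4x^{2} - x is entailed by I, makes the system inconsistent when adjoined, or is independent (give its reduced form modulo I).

-4x^{2} - x is independent of I; its normal form modulo I is \tfrac{28}{3}y + \tfrac{28}{3}.

First compute the reduced Gröbner basis of I by Buchberger's algorithm.
f_1 = 5xy - 4y^{2} + 6x - 6y - 2, LT = xy.
f_2 = \tfrac{1}{3}x + \tfrac{4}{3}y + \tfrac{4}{3}, LT = x.

S(f_1,f_2): lcm = xy. S = -\tfrac{24}{5}y^{2} + \tfrac{6}{5}x - \tfrac{26}{5}y - \tfrac{2}{5}.
  leading term y^{2}: no divisor's leading term divides it; move -\tfrac{24}{5}y^{2} to the remainder.
  leading term x: subtract (\tfrac{18}{5})·f_2 from \tfrac{6}{5}x - \tfrac{26}{5}y - \tfrac{2}{5} → -10y - \tfrac{26}{5}
  leading term y: no divisor's leading term divides it; move -10y to the remainder.
  leading term 1: no divisor's leading term divides it; move -\tfrac{26}{5} to the remainder.
  remainder -\tfrac{24}{5}y^{2} - 10y - \tfrac{26}{5} ≠ 0; add h_3 = -\tfrac{24}{5}y^{2} - 10y - \tfrac{26}{5} to the basis.

The other S-polynomials (S(f_1,h_3), S(f_2,h_3)) all reduce to 0 modulo the current basis, so we have a Gröbner basis.
Inter-reduce: drop elements whose leading term is divisible by another's, tail-reduce, and make monic.
Reduced Gröbner basis: {y^{2} + \tfrac{25}{12}y + \tfrac{13}{12}, x + 4y + 4}.
Label its elements g_1 = y^{2} + \tfrac{25}{12}y + \tfrac{13}{12}, g_2 = x + 4y + 4.

Reduce p = -4x^{2} - x modulo G:
  leading term x^{2}: subtract (-4x)·g_2 from -4x^{2} - x → 16xy + 15x
  leading term xy: subtract (16y)·g_2 from 16xy + 15x → -64y^{2} + 15x - 64y
  leading term y^{2}: subtract (-64)·g_1 from -64y^{2} + 15x - 64y → 15x + \tfrac{208}{3}y + \tfrac{208}{3}
  leading term x: subtract (15)·g_2 from 15x + \tfrac{208}{3}y + \tfrac{208}{3} → \tfrac{28}{3}y + \tfrac{28}{3}
  leading term y: no divisor's leading term divides it; move \tfrac{28}{3}y to the remainder.
  leading term 1: no divisor's leading term divides it; move \tfrac{28}{3} to the remainder.
  normal form = \tfrac{28}{3}y + \tfrac{28}{3}.
The normal form is nonzero, so p ∉ I. Since p minus its normal form lies in I, I + (p) = I + (r) where r = \tfrac{28}{3}y + \tfrac{28}{3}; decide whether this ideal is the whole ring.
Run Buchberger on G together with r (pairs among the g_i already reduce to 0 since G is a Gröbner basis):
g_1 = y^{2} + \tfrac{25}{12}y + \tfrac{13}{12}, LT = y^{2}.
g_2 = x + 4y + 4, LT = x.
r = \tfrac{28}{3}y + \tfrac{28}{3}, LT = y.

The S-polynomials (S(g_1,g_2), S(g_1,r), S(g_2,r)) all reduce to 0 modulo the current basis, so we have a Gröbner basis.
Inter-reduce: drop elements whose leading term is divisible by another's, tail-reduce, and make monic.
Reduced Gröbner basis: {x, y + 1}.
The reduced Gröbner basis of I + (p) is {x, y + 1} ≠ {1}, a proper ideal, so the enlarged system stays consistent: p is independent of I, with normal form \tfrac{28}{3}y + \tfrac{28}{3}.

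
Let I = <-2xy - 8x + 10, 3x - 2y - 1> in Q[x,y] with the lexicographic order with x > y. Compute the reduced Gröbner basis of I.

G = {x - 2/3y - 1/3, y^2 + 9/2y - 11/2}

f_1 = -2xy - 8x + 10, LT = xy.
f_2 = 3x - 2y - 1, LT = x.

S(f_1,f_2): lcm = xy. S = 4x + 2/3y^2 + 1/3y - 5.
  reduce S modulo (f_1, f_2):
  remainder 2/3y^2 + 3y - 11/3 ≠ 0; add g_3 = 2/3y^2 + 3y - 11/3 to the basis.

The other S-polynomials (S(f_1,g_3), S(f_2,g_3)) all reduce to 0 modulo the current basis, so we have a Gröbner basis.
Inter-reduce: drop elements whose leading term is divisible by another's, tail-reduce, and make monic.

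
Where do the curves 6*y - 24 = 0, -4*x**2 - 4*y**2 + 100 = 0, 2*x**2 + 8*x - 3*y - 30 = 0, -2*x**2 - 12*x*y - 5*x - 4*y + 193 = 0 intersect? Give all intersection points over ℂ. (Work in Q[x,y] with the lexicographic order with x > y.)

Compute a lex Gröbner basis by Buchberger's algorithm.
f_1 = 6*y - 24, LT = y.
f_2 = -4*x**2 - 4*y**2 + 100, LT = x**2.
f_3 = 2*x**2 + 8*x - 3*y - 30, LT = x**2.
f_4 = -2*x**2 - 12*x*y - 5*x - 4*y + 193, LT = x**2.

S(f_2,f_3): lcm = x**2. S = -4*x + y**2 + 3/2*y - 10.
  leading term x: no divisor's leading term divides it; move -4*x to the remainder.
  leading term y**2: subtract (1/6*y)·f_1 from y**2 + 3/2*y - 10 → 11/2*y - 10
  leading term y: subtract (11/12)·f_1 from 11/2*y - 10 → 12
  leading term 1: no divisor's leading term divides it; move 12 to the remainder.
  remainder -4*x + 12 ≠ 0; add h_5 = -4*x + 12 to the basis.

The other S-polynomials (S(f_1,f_2), S(f_1,f_3), S(f_1,f_4), S(f_2,f_4), S(f_3,f_4), S(f_1,h_5), S(f_2,h_5), S(f_3,h_5), S(f_4,h_5)) all reduce to 0 modulo the current basis, so we have a Gröbner basis.
Inter-reduce: drop elements whose leading term is divisible by another's, tail-reduce, and make monic.
Reduced Gröbner basis: {x - 3, y - 4}.

The lex basis is triangular: the last element involves only y. Solving y - 4 = 0 gives y ∈ {4}; substituting each value into the earlier elements determines the remaining variables.
  y = 4: the earlier basis element becomes x - 3 = 0, giving x = 3 — point (3, 4).
Substituting each solution back into the original system confirms all equations vanish.
This is the nonlinear analogue of row-reducing a linear system.

{(3, 4)}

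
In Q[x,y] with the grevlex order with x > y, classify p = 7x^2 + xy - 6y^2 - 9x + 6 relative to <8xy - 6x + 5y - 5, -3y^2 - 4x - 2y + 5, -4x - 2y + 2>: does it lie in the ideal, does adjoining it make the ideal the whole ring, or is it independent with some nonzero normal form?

7x^2 + xy - 6y^2 - 9x + 6 lies in I (it reduces to 0).

First compute the reduced Gröbner basis of I by Buchberger's algorithm.
f_1 = 8xy - 6x + 5y - 5, LT = xy.
f_2 = -3y^2 - 4x - 2y + 5, LT = y^2.
f_3 = -4x - 2y + 2, LT = x.

S(f_1,f_2): lcm = xy^2. S = -4/3x^2 - 17/12xy + 5/8y^2 + 5/3x - 5/8y.
  reduce S modulo (f_1, f_2, f_3):
  remainder -3/8y + 3/8 ≠ 0; add h_4 = -3/8y + 3/8 to the basis.

The other S-polynomials (S(f_1,f_3), S(f_2,f_3), S(f_1,h_4), S(f_2,h_4), S(f_3,h_4)) all reduce to 0 modulo the current basis, so we have a Gröbner basis.
Inter-reduce: drop elements whose leading term is divisible by another's, tail-reduce, and make monic.
Reduced Gröbner basis: {x, y - 1}.
Label its elements g_1 = x, g_2 = y - 1.

Reduce p = 7x^2 + xy - 6y^2 - 9x + 6 modulo G:
  leading term x^2: subtract (7x)·g_1 from 7x^2 + xy - 6y^2 - 9x + 6 → xy - 6y^2 - 9x + 6
  leading term xy: subtract (y)·g_1 from xy - 6y^2 - 9x + 6 → -6y^2 - 9x + 6
  leading term y^2: subtract (-6y)·g_2 from -6y^2 - 9x + 6 → -9x - 6y + 6
  leading term x: subtract (-9)·g_1 from -9x - 6y + 6 → -6y + 6
  leading term y: subtract (-6)·g_2 from -6y + 6 → 0
  normal form = 0.
Since the normal form is 0, p ∈ I.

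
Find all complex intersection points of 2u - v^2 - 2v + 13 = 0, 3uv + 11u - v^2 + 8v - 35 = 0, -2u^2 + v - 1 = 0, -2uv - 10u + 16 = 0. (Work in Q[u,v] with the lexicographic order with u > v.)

{(1, 3)}

Compute a lex Gröbner basis by Buchberger's algorithm.
f_1 = 2u - v^2 - 2v + 13, LT = u.
f_2 = 3uv + 11u - v^2 + 8v - 35, LT = uv.
f_3 = -2u^2 + v - 1, LT = u^2.
f_4 = -2uv - 10u + 16, LT = uv.

S(f_1,f_2): lcm = uv. S = -11/3u - 1/2v^3 - 2/3v^2 + 23/6v + 35/3.
  reduce S modulo (f_1, f_2, f_3, f_4):
  remainder -1/2v^3 - 5/2v^2 + 1/6v + 71/2 ≠ 0; add h_5 = -1/2v^3 - 5/2v^2 + 1/6v + 71/2 to the basis.

S(f_1,f_3): lcm = u^2. S = -1/2uv^2 - uv + 13/2u + 1/2v - 1/2.
  reduce S modulo (f_1, f_2, f_3, f_4, h_5):
  remainder 25/6v^2 - 25/6v - 25 ≠ 0; add h_6 = 25/6v^2 - 25/6v - 25 to the basis.

S(f_1,f_4): lcm = uv. S = -5u - 1/2v^3 - v^2 + 13/2v + 8.
  reduce S modulo (f_1, f_2, f_3, f_4, h_5, h_6):
  remainder 1/3v - 1 ≠ 0; add h_7 = 1/3v - 1 to the basis.

The other S-polynomials (S(f_2,f_3), S(f_2,f_4), S(f_3,f_4), S(f_1,h_5), S(f_2,h_5), S(f_3,h_5), S(f_4,h_5), S(f_1,h_6), S(f_2,h_6), S(f_3,h_6), S(f_4,h_6), S(h_5,h_6), S(f_1,h_7), S(f_2,h_7), S(f_3,h_7), S(f_4,h_7), S(h_5,h_7), S(h_6,h_7)) all reduce to 0 modulo the current basis, so we have a Gröbner basis.
Inter-reduce: drop elements whose leading term is divisible by another's, tail-reduce, and make monic.
Reduced Gröbner basis: {u - 1, v - 3}.

Elimination: the polynomial v - 3 lies in the elimination ideal for v, so v ∈ {3}. For each such v, the remaining basis elements (now univariate) give the rest of the solution.
  v = 3: the earlier basis element becomes u - 1 = 0, giving u = 1 — point (1, 3).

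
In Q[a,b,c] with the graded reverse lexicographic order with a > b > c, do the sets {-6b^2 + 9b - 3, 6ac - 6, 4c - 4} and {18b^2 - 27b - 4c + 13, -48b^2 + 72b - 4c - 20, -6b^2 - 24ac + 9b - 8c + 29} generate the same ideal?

Since reduced Gröbner bases are canonical representatives of ideals under a given ordering, it suffices to compute and compare them.
Buchberger on the first generating set:
f_1 = -6b^2 + 9b - 3, LT = b^2.
f_2 = 6ac - 6, LT = ac.
f_3 = 4c - 4, LT = c.

S(f_2,f_3): lcm = ac. S = a - 1.
  reduce S modulo (f_1, f_2, f_3):
  remainder a - 1 ≠ 0; add g_4 = a - 1 to the basis.

The other S-polynomials (S(f_1,f_2), S(f_1,f_3), S(f_1,g_4), S(f_2,g_4), S(f_3,g_4)) all reduce to 0 modulo the current basis, so we have a Gröbner basis.
Inter-reduce: drop elements whose leading term is divisible by another's, tail-reduce, and make monic.
Reduced Gröbner basis: {b^2 - 3/2b + 1/2, a - 1, c - 1}.

Buchberger on the second generating set:
h_1 = 18b^2 - 27b - 4c + 13, LT = b^2.
h_2 = -48b^2 + 72b - 4c - 20, LT = b^2.
h_3 = -6b^2 - 24ac + 9b - 8c + 29, LT = b^2.

S(h_1,h_2): lcm = b^2. S = -11/36c + 11/36.
  reduce S modulo (h_1, h_2, h_3):
  remainder -11/36c + 11/36 ≠ 0; add k_4 = -11/36c + 11/36 to the basis.

S(h_1,h_3): lcm = b^2. S = -4ac - 14/9c + 50/9.
  reduce S modulo (h_1, h_2, h_3, k_4):
  remainder -4a + 4 ≠ 0; add k_5 = -4a + 4 to the basis.

The other S-polynomials (S(h_2,h_3), S(h_1,k_4), S(h_2,k_4), S(h_3,k_4), S(h_1,k_5), S(h_2,k_5), S(h_3,k_5), S(k_4,k_5)) all reduce to 0 modulo the current basis, so we have a Gröbner basis.
Inter-reduce: drop elements whose leading term is divisible by another's, tail-reduce, and make monic.
Reduced Gröbner basis: {b^2 - 3/2b + 1/2, a - 1, c - 1}.

These coincide, so the ideals are equal.

Yes, the ideals are equal.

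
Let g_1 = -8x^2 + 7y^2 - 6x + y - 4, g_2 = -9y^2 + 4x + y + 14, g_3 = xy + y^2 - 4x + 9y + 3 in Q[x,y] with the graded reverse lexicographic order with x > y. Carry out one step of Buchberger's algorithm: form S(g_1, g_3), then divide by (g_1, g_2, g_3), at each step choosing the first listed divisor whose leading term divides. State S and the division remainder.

lcm(LM(g_1), LM(g_3)) = x^2y.
S = (lcm/LT(g_1))·g_1 − (lcm/LT(g_3))·g_3 = -xy^2 - 7/8y^3 + 4x^2 - 33/4xy - 1/8y^2 - 3x + 1/2y.
Reduce S modulo (g_1, g_2, g_3) in that order:
  leading term xy^2: subtract (1/9x)·g_2 from -xy^2 - 7/8y^3 + 4x^2 - 33/4xy - 1/8y^2 - 3x + 1/2y → -7/8y^3 + 32/9x^2 - 301/36xy - 1/8y^2 - 41/9x + 1/2y
  leading term y^3: subtract (7/72y)·g_2 from -7/8y^3 + 32/9x^2 - 301/36xy - 1/8y^2 - 41/9x + 1/2y → 32/9x^2 - 35/4xy - 2/9y^2 - 41/9x - 31/36y
  leading term x^2: subtract (-4/9)·g_1 from 32/9x^2 - 35/4xy - 2/9y^2 - 41/9x - 31/36y → -35/4xy + 26/9y^2 - 65/9x - 5/12y - 16/9
  leading term xy: subtract (-35/4)·g_3 from -35/4xy + 26/9y^2 - 65/9x - 5/12y - 16/9 → 419/36y^2 - 380/9x + 235/3y + 881/36
  leading term y^2: subtract (-419/324)·g_2 from 419/36y^2 - 380/9x + 235/3y + 881/36 → -3001/81x + 25799/324y + 13795/324
  leading term x: no divisor's leading term divides it; move -3001/81x to the remainder.
  leading term y: no divisor's leading term divides it; move 25799/324y to the remainder.
  leading term 1: no divisor's leading term divides it; move 13795/324 to the remainder.
The remainder -3001/81x + 25799/324y + 13795/324 is nonzero, so it would be added as the next basis element.
This is the inner loop of Buchberger's algorithm — each nonzero remainder becomes a new basis element.

S(g_1, g_3) = -xy^2 - 7/8y^3 + 4x^2 - 33/4xy - 1/8y^2 - 3x + 1/2y; remainder on division = -3001/81x + 25799/324y + 13795/324.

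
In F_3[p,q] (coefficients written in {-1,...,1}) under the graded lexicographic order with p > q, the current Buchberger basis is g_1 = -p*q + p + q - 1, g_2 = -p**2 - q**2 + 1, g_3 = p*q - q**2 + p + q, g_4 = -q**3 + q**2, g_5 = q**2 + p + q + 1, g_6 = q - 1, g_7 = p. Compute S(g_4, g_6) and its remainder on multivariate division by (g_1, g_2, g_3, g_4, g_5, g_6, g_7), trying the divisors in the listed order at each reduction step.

S(g_4, g_6) = 0; remainder on division = 0.

lcm(LM(g_4), LM(g_6)) = q**3.
S = (lcm/LT(g_4))·g_4 − (lcm/LT(g_6))·g_6 = 0.
Reduce S modulo (g_1, g_2, g_3, g_4, g_5, g_6, g_7) in that order:
The remainder is 0, so this S-polynomial contributes no new basis element.
An S-polynomial is built so that the two leading terms cancel; whether anything survives reduction is exactly the Gröbner-basis criterion.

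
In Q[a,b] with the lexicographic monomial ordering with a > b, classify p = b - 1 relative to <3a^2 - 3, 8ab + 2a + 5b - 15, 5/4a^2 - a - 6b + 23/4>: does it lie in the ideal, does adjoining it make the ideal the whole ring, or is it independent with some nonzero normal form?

b - 1 lies in I (it reduces to 0).

First compute the reduced Gröbner basis of I by Buchberger's algorithm.
f_1 = 3a^2 - 3, LT = a^2.
f_2 = 8ab + 2a + 5b - 15, LT = ab.
f_3 = 5/4a^2 - a - 6b + 23/4, LT = a^2.

S(f_1,f_2): lcm = a^2b. S = -1/4a^2 - 5/8ab + 15/8a - b.
  leading term a^2: subtract (-1/12)·f_1 from -1/4a^2 - 5/8ab + 15/8a - b → -5/8ab + 15/8a - b - 1/4
  leading term ab: subtract (-5/64)·f_2 from -5/8ab + 15/8a - b - 1/4 → 65/32a - 39/64b - 91/64
  leading term a: no divisor's leading term divides it; move 65/32a to the remainder.
  leading term b: no divisor's leading term divides it; move -39/64b to the remainder.
  leading term 1: no divisor's leading term divides it; move -91/64 to the remainder.
  remainder 65/32a - 39/64b - 91/64 ≠ 0; add h_4 = 65/32a - 39/64b - 91/64 to the basis.

S(f_1,f_3): lcm = a^2. S = 4/5a + 24/5b - 28/5.
  leading term a: subtract (128/325)·h_4 from 4/5a + 24/5b - 28/5 → 126/25b - 126/25
  leading term b: no divisor's leading term divides it; move 126/25b to the remainder.
  leading term 1: no divisor's leading term divides it; move -126/25 to the remainder.
  remainder 126/25b - 126/25 ≠ 0; add h_5 = 126/25b - 126/25 to the basis.

The other S-polynomials (S(f_2,f_3), S(f_1,h_4), S(f_2,h_4), S(f_3,h_4), S(f_1,h_5), S(f_2,h_5), S(f_3,h_5), S(h_4,h_5)) all reduce to 0 modulo the current basis, so we have a Gröbner basis.
Inter-reduce: drop elements whose leading term is divisible by another's, tail-reduce, and make monic.
Reduced Gröbner basis: {a - 1, b - 1}.
Label its elements g_1 = a - 1, g_2 = b - 1.

Reduce p = b - 1 modulo G:
  leading term b: subtract (1)·g_2 from b - 1 → 0
  normal form = 0.
Since the normal form is 0, p ∈ I.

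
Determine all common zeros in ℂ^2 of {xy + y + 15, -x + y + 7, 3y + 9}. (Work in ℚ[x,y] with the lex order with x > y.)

Compute a lex Gröbner basis by Buchberger's algorithm.
f_1 = xy + y + 15, LT = xy.
f_2 = -x + y + 7, LT = x.
f_3 = 3y + 9, LT = y.

The S-polynomials (S(f_1,f_2), S(f_1,f_3), S(f_2,f_3)) all reduce to 0 modulo the current basis, so we have a Gröbner basis.
Inter-reduce: drop elements whose leading term is divisible by another's, tail-reduce, and make monic.
Reduced Gröbner basis: {x - 4, y + 3}.

Since the basis is lex-ordered, y + 3 is univariate in y. Its roots are {-3}. Back-substituting each root into the other basis elements fixes the other coordinates.
  y = -3: the earlier basis element becomes x - 4 = 0, giving x = 4 — point (4, -3).

{(4, -3)}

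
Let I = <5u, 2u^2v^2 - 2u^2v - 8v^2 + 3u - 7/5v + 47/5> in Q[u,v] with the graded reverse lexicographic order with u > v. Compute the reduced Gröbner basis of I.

This is the nonlinear analogue of row-reducing a linear system.

f_1 = 5u, LT = u.
f_2 = 2u^2v^2 - 2u^2v - 8v^2 + 3u - 7/5v + 47/5, LT = u^2v^2.

S(f_1,f_2): lcm = u^2v^2. S = u^2v + 4v^2 - 3/2u + 7/10v - 47/10.
  leading term u^2v: subtract (1/5uv)·f_1 from u^2v + 4v^2 - 3/2u + 7/10v - 47/10 → 4v^2 - 3/2u + 7/10v - 47/10
  leading term v^2: no divisor's leading term divides it; move 4v^2 to the remainder.
  leading term u: subtract (-3/10)·f_1 from -3/2u + 7/10v - 47/10 → 7/10v - 47/10
  leading term v: no divisor's leading term divides it; move 7/10v to the remainder.
  leading term 1: no divisor's leading term divides it; move -47/10 to the remainder.
  remainder 4v^2 + 7/10v - 47/10 ≠ 0; add g_3 = 4v^2 + 7/10v - 47/10 to the basis.

The other S-polynomials (S(f_1,g_3), S(f_2,g_3)) all reduce to 0 modulo the current basis, so we have a Gröbner basis.
Inter-reduce: drop elements whose leading term is divisible by another's, tail-reduce, and make monic.

G = {v^2 + 7/40v - 47/40, u}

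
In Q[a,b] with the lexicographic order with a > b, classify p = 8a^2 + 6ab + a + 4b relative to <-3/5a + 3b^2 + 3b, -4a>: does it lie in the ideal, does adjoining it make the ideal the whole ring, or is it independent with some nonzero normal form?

8a^2 + 6ab + a + 4b is independent of I; its normal form modulo I is 4b.

First compute the reduced Gröbner basis of I by Buchberger's algorithm.
f_1 = -3/5a + 3b^2 + 3b, LT = a.
f_2 = -4a, LT = a.

S(f_1,f_2): lcm = a. S = -5b^2 - 5b.
  leading term b^2: no divisor's leading term divides it; move -5b^2 to the remainder.
  leading term b: no divisor's leading term divides it; move -5b to the remainder.
  remainder -5b^2 - 5b ≠ 0; add h_3 = -5b^2 - 5b to the basis.

The other S-polynomials (S(f_1,h_3), S(f_2,h_3)) all reduce to 0 modulo the current basis, so we have a Gröbner basis.
Inter-reduce: drop elements whose leading term is divisible by another's, tail-reduce, and make monic.
Reduced Gröbner basis: {a, b^2 + b}.
Label its elements g_1 = a, g_2 = b^2 + b.

Reduce p = 8a^2 + 6ab + a + 4b modulo G:
  leading term a^2: subtract (8a)·g_1 from 8a^2 + 6ab + a + 4b → 6ab + a + 4b
  leading term ab: subtract (6b)·g_1 from 6ab + a + 4b → a + 4b
  leading term a: subtract (1)·g_1 from a + 4b → 4b
  leading term b: no divisor's leading term divides it; move 4b to the remainder.
  normal form = 4b.
The normal form is nonzero, so p ∉ I. Since p minus its normal form lies in I, I + (p) = I + (r) where r = 4b; decide whether this ideal is the whole ring.
Run Buchberger on G together with r (pairs among the g_i already reduce to 0 since G is a Gröbner basis):
g_1 = a, LT = a.
g_2 = b^2 + b, LT = b^2.
r = 4b, LT = b.

The S-polynomials (S(g_1,g_2), S(g_1,r), S(g_2,r)) all reduce to 0 modulo the current basis, so we have a Gröbner basis.
Inter-reduce: drop elements whose leading term is divisible by another's, tail-reduce, and make monic.
Reduced Gröbner basis: {a, b}.
The reduced Gröbner basis of I + (p) is {a, b} ≠ {1}, a proper ideal, so the enlarged system stays consistent: p is independent of I, with normal form 4b.

Ideal membership is decidable via reduction modulo a Gröbner basis.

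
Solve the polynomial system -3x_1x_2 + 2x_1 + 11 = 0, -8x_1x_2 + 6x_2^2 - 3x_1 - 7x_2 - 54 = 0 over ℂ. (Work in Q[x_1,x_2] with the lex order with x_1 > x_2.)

Compute a lex Gröbner basis by Buchberger's algorithm.
f_1 = -3x_1x_2 + 2x_1 + 11, LT = x_1x_2.
f_2 = -8x_1x_2 - 3x_1 + 6x_2^2 - 7x_2 - 54, LT = x_1x_2.

S(f_1,f_2): lcm = x_1x_2. S = -25/24x_1 + 3/4x_2^2 - 7/8x_2 - 125/12.
  leading term x_1: no divisor's leading term divides it; move -25/24x_1 to the remainder.
  leading term x_2^2: no divisor's leading term divides it; move 3/4x_2^2 to the remainder.
  leading term x_2: no divisor's leading term divides it; move -7/8x_2 to the remainder.
  leading term 1: no divisor's leading term divides it; move -125/12 to the remainder.
  remainder -25/24x_1 + 3/4x_2^2 - 7/8x_2 - 125/12 ≠ 0; add h_3 = -25/24x_1 + 3/4x_2^2 - 7/8x_2 - 125/12 to the basis.

S(f_1,h_3): lcm = x_1x_2. S = -2/3x_1 + 18/25x_2^3 - 21/25x_2^2 - 10x_2 - 11/3.
  leading term x_1: subtract (16/25)·h_3 from -2/3x_1 + 18/25x_2^3 - 21/25x_2^2 - 10x_2 - 11/3 → 18/25x_2^3 - 33/25x_2^2 - 236/25x_2 + 3
  leading term x_2^3: no divisor's leading term divides it; move 18/25x_2^3 to the remainder.
  leading term x_2^2: no divisor's leading term divides it; move -33/25x_2^2 to the remainder.
  leading term x_2: no divisor's leading term divides it; move -236/25x_2 to the remainder.
  leading term 1: no divisor's leading term divides it; move 3 to the remainder.
  remainder 18/25x_2^3 - 33/25x_2^2 - 236/25x_2 + 3 ≠ 0; add h_4 = 18/25x_2^3 - 33/25x_2^2 - 236/25x_2 + 3 to the basis.

The other S-polynomials (S(f_2,h_3), S(f_1,h_4), S(f_2,h_4), S(h_3,h_4)) all reduce to 0 modulo the current basis, so we have a Gröbner basis.
Inter-reduce: drop elements whose leading term is divisible by another's, tail-reduce, and make monic.
Reduced Gröbner basis: {x_1 - 18/25x_2^2 + 21/25x_2 + 10, x_2^3 - 11/6x_2^2 - 118/9x_2 + 25/6}.

Elimination: the polynomial x_2^3 - 11/6x_2^2 - 118/9x_2 + 25/6 lies in the elimination ideal for x_2, so x_2 ∈ {-3, 29/12 - sqrt(641)/12, sqrt(641)/12 + 29/12}. For each such x_2, the remaining basis elements (now univariate) give the rest of the solution.
  x_2 = -3: the earlier basis element becomes x_1 + 1 = 0, giving x_1 = -1 — point (-1, -3).
  x_2 = 29/12 - sqrt(641)/12: the earlier basis element becomes x_1 + 231/50 + 11*sqrt(641)/50 = 0, giving x_1 = -11*sqrt(641)/50 - 231/50 — point (-11*sqrt(641)/50 - 231/50, 29/12 - sqrt(641)/12).
  x_2 = sqrt(641)/12 + 29/12: the earlier basis element becomes x_1 - 11*sqrt(641)/50 + 231/50 = 0, giving x_1 = -231/50 + 11*sqrt(641)/50 — point (-231/50 + 11*sqrt(641)/50, sqrt(641)/12 + 29/12).
Each listed point satisfies every original equation (direct substitution).

{(-1, -3), (-11*sqrt(641)/50 - 231/50, 29/12 - sqrt(641)/12), (-231/50 + 11*sqrt(641)/50, sqrt(641)/12 + 29/12)}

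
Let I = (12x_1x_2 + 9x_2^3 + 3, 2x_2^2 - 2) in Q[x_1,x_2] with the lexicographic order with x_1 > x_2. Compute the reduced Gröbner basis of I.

G = {x_1 + 1/4x_2 + 3/4, x_2^2 - 1}

f_1 = 12x_1x_2 + 9x_2^3 + 3, LT = x_1x_2.
f_2 = 2x_2^2 - 2, LT = x_2^2.

S(f_1,f_2): lcm = x_1x_2^2. S = x_1 + 3/4x_2^4 + 1/4x_2.
  leading term x_1: no divisor's leading term divides it; move x_1 to the remainder.
  leading term x_2^4: subtract (3/8x_2^2)·f_2 from 3/4x_2^4 + 1/4x_2 → 3/4x_2^2 + 1/4x_2
  leading term x_2^2: subtract (3/8)·f_2 from 3/4x_2^2 + 1/4x_2 → 1/4x_2 + 3/4
  leading term x_2: no divisor's leading term divides it; move 1/4x_2 to the remainder.
  leading term 1: no divisor's leading term divides it; move 3/4 to the remainder.
  remainder x_1 + 1/4x_2 + 3/4 ≠ 0; add g_3 = x_1 + 1/4x_2 + 3/4 to the basis.

The other S-polynomials (S(f_1,g_3), S(f_2,g_3)) all reduce to 0 modulo the current basis, so we have a Gröbner basis.
Inter-reduce: drop elements whose leading term is divisible by another's, tail-reduce, and make monic.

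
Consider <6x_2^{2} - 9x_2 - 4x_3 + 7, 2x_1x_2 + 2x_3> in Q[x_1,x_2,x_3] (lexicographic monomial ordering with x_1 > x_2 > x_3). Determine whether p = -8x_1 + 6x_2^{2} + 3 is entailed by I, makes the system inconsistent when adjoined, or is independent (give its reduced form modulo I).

-8x_1 + 6x_2^{2} + 3 is independent of I; its normal form modulo I is -8x_1 + 9x_2 + 4x_3 - 4.

First compute the reduced Gröbner basis of I by Buchberger's algorithm.
f_1 = 6x_2^{2} - 9x_2 - 4x_3 + 7, LT = x_2^{2}.
f_2 = 2x_1x_2 + 2x_3, LT = x_1x_2.

S(f_1,f_2): lcm = x_1x_2^{2}. S = -\tfrac{3}{2}x_1x_2 - \tfrac{2}{3}x_1x_3 + \tfrac{7}{6}x_1 - x_2x_3.
  leading term x_1x_2: subtract (-\tfrac{3}{4})·f_2 from -\tfrac{3}{2}x_1x_2 - \tfrac{2}{3}x_1x_3 + \tfrac{7}{6}x_1 - x_2x_3 → -\tfrac{2}{3}x_1x_3 + \tfrac{7}{6}x_1 - x_2x_3 + \tfrac{3}{2}x_3
  leading term x_1x_3: no divisor's leading term divides it; move -\tfrac{2}{3}x_1x_3 to the remainder.
  leading term x_1: no divisor's leading term divides it; move \tfrac{7}{6}x_1 to the remainder.
  leading term x_2x_3: no divisor's leading term divides it; move -x_2x_3 to the remainder.
  leading term x_3: no divisor's leading term divides it; move \tfrac{3}{2}x_3 to the remainder.
  remainder -\tfrac{2}{3}x_1x_3 + \tfrac{7}{6}x_1 - x_2x_3 + \tfrac{3}{2}x_3 ≠ 0; add h_3 = -\tfrac{2}{3}x_1x_3 + \tfrac{7}{6}x_1 - x_2x_3 + \tfrac{3}{2}x_3 to the basis.

The other S-polynomials (S(f_1,h_3), S(f_2,h_3)) all reduce to 0 modulo the current basis, so we have a Gröbner basis.
Inter-reduce: drop elements whose leading term is divisible by another's, tail-reduce, and make monic.
Reduced Gröbner basis: {x_1x_2 + x_3, x_1x_3 - \tfrac{7}{4}x_1 + \tfrac{3}{2}x_2x_3 - \tfrac{9}{4}x_3, x_2^{2} - \tfrac{3}{2}x_2 - \tfrac{2}{3}x_3 + \tfrac{7}{6}}.
Label its elements g_1 = x_1x_2 + x_3, g_2 = x_1x_3 - \tfrac{7}{4}x_1 + \tfrac{3}{2}x_2x_3 - \tfrac{9}{4}x_3, g_3 = x_2^{2} - \tfrac{3}{2}x_2 - \tfrac{2}{3}x_3 + \tfrac{7}{6}.

Reduce p = -8x_1 + 6x_2^{2} + 3 modulo G:
  leading term x_1: no divisor's leading term divides it; move -8x_1 to the remainder.
  leading term x_2^{2}: subtract (6)·g_3 from 6x_2^{2} + 3 → 9x_2 + 4x_3 - 4
  leading term x_2: no divisor's leading term divides it; move 9x_2 to the remainder.
  leading term x_3: no divisor's leading term divides it; move 4x_3 to the remainder.
  leading term 1: no divisor's leading term divides it; move -4 to the remainder.
  normal form = -8x_1 + 9x_2 + 4x_3 - 4.
The normal form is nonzero, so p ∉ I. Since p minus its normal form lies in I, I + (p) = I + (r) where r = -8x_1 + 9x_2 + 4x_3 - 4; decide whether this ideal is the whole ring.
Run Buchberger on G together with r (pairs among the g_i already reduce to 0 since G is a Gröbner basis):
g_1 = x_1x_2 + x_3, LT = x_1x_2.
g_2 = x_1x_3 - \tfrac{7}{4}x_1 + \tfrac{3}{2}x_2x_3 - \tfrac{9}{4}x_3, LT = x_1x_3.
g_3 = x_2^{2} - \tfrac{3}{2}x_2 - \tfrac{2}{3}x_3 + \tfrac{7}{6}, LT = x_2^{2}.
r = -8x_1 + 9x_2 + 4x_3 - 4, LT = x_1.

S(g_1,r): lcm = x_1x_2. S = \tfrac{9}{8}x_2^{2} + \tfrac{1}{2}x_2x_3 - \tfrac{1}{2}x_2 + x_3.
  leading term x_2^{2}: subtract (\tfrac{9}{8})·g_3 from \tfrac{9}{8}x_2^{2} + \tfrac{1}{2}x_2x_3 - \tfrac{1}{2}x_2 + x_3 → \tfrac{1}{2}x_2x_3 + \tfrac{19}{16}x_2 + \tfrac{7}{4}x_3 - \tfrac{21}{16}
  leading term x_2x_3: no divisor's leading term divides it; move \tfrac{1}{2}x_2x_3 to the remainder.
  leading term x_2: no divisor's leading term divides it; move \tfrac{19}{16}x_2 to the remainder.
  leading term x_3: no divisor's leading term divides it; move \tfrac{7}{4}x_3 to the remainder.
  leading term 1: no divisor's leading term divides it; move -\tfrac{21}{16} to the remainder.
  remainder \tfrac{1}{2}x_2x_3 + \tfrac{19}{16}x_2 + \tfrac{7}{4}x_3 - \tfrac{21}{16} ≠ 0; add m_5 = \tfrac{1}{2}x_2x_3 + \tfrac{19}{16}x_2 + \tfrac{7}{4}x_3 - \tfrac{21}{16} to the basis.

S(g_2,r): lcm = x_1x_3. S = -\tfrac{7}{4}x_1 + \tfrac{21}{8}x_2x_3 + \tfrac{1}{2}x_3^{2} - \tfrac{11}{4}x_3.
  leading term x_1: subtract (\tfrac{7}{32})·r from -\tfrac{7}{4}x_1 + \tfrac{21}{8}x_2x_3 + \tfrac{1}{2}x_3^{2} - \tfrac{11}{4}x_3 → \tfrac{21}{8}x_2x_3 - \tfrac{63}{32}x_2 + \tfrac{1}{2}x_3^{2} - \tfrac{29}{8}x_3 + \tfrac{7}{8}
  leading term x_2x_3: subtract (\tfrac{21}{4})·m_5 from \tfrac{21}{8}x_2x_3 - \tfrac{63}{32}x_2 + \tfrac{1}{2}x_3^{2} - \tfrac{29}{8}x_3 + \tfrac{7}{8} → -\tfrac{525}{64}x_2 + \tfrac{1}{2}x_3^{2} - \tfrac{205}{16}x_3 + \tfrac{497}{64}
  leading term x_2: no divisor's leading term divides it; move -\tfrac{525}{64}x_2 to the remainder.
  leading term x_3^{2}: no divisor's leading term divides it; move \tfrac{1}{2}x_3^{2} to the remainder.
  leading term x_3: no divisor's leading term divides it; move -\tfrac{205}{16}x_3 to the remainder.
  leading term 1: no divisor's leading term divides it; move \tfrac{497}{64} to the remainder.
  remainder -\tfrac{525}{64}x_2 + \tfrac{1}{2}x_3^{2} - \tfrac{205}{16}x_3 + \tfrac{497}{64} ≠ 0; add m_6 = -\tfrac{525}{64}x_2 + \tfrac{1}{2}x_3^{2} - \tfrac{205}{16}x_3 + \tfrac{497}{64} to the basis.

S(m_5,m_6): lcm = x_2x_3. S = \tfrac{19}{8}x_2 + \tfrac{32}{525}x_3^{3} - \tfrac{164}{105}x_3^{2} + \tfrac{667}{150}x_3 - \tfrac{21}{8}.
  leading term x_2: subtract (-\tfrac{152}{525})·m_6 from \tfrac{19}{8}x_2 + \tfrac{32}{525}x_3^{3} - \tfrac{164}{105}x_3^{2} + \tfrac{667}{150}x_3 - \tfrac{21}{8} → \tfrac{32}{525}x_3^{3} - \tfrac{248}{175}x_3^{2} + \tfrac{129}{175}x_3 - \tfrac{113}{300}
  leading term x_3^{3}: no divisor's leading term divides it; move \tfrac{32}{525}x_3^{3} to the remainder.
  leading term x_3^{2}: no divisor's leading term divides it; move -\tfrac{248}{175}x_3^{2} to the remainder.
  leading term x_3: no divisor's leading term divides it; move \tfrac{129}{175}x_3 to the remainder.
  leading term 1: no divisor's leading term divides it; move -\tfrac{113}{300} to the remainder.
  remainder \tfrac{32}{525}x_3^{3} - \tfrac{248}{175}x_3^{2} + \tfrac{129}{175}x_3 - \tfrac{113}{300} ≠ 0; add m_7 = \tfrac{32}{525}x_3^{3} - \tfrac{248}{175}x_3^{2} + \tfrac{129}{175}x_3 - \tfrac{113}{300} to the basis.

The other S-polynomials (S(g_1,g_2), S(g_1,g_3), S(g_2,g_3), S(g_3,r), S(g_1,m_5), S(g_2,m_5), S(g_3,m_5), S(r,m_5), S(g_1,m_6), S(g_2,m_6), S(g_3,m_6), S(r,m_6), S(g_1,m_7), S(g_2,m_7), S(g_3,m_7), S(r,m_7), S(m_5,m_7), S(m_6,m_7)) all reduce to 0 modulo the current basis, so we have a Gröbner basis.
Inter-reduce: drop elements whose leading term is divisible by another's, tail-reduce, and make monic.
Reduced Gröbner basis: {x_1 - \tfrac{12}{175}x_3^{2} + \tfrac{44}{35}x_3 - \tfrac{113}{200}, x_2 - \tfrac{32}{525}x_3^{2} + \tfrac{164}{105}x_3 - \tfrac{71}{75}, x_3^{3} - \tfrac{93}{4}x_3^{2} + \tfrac{387}{32}x_3 - \tfrac{791}{128}}.
The reduced Gröbner basis of I + (p) is {x_1 - \tfrac{12}{175}x_3^{2} + \tfrac{44}{35}x_3 - \tfrac{113}{200}, x_2 - \tfrac{32}{525}x_3^{2} + \tfrac{164}{105}x_3 - \tfrac{71}{75}, x_3^{3} - \tfrac{93}{4}x_3^{2} + \tfrac{387}{32}x_3 - \tfrac{791}{128}} ≠ {1}, a proper ideal, so the enlarged system stays consistent: p is independent of I, with normal form -8x_1 + 9x_2 + 4x_3 - 4.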